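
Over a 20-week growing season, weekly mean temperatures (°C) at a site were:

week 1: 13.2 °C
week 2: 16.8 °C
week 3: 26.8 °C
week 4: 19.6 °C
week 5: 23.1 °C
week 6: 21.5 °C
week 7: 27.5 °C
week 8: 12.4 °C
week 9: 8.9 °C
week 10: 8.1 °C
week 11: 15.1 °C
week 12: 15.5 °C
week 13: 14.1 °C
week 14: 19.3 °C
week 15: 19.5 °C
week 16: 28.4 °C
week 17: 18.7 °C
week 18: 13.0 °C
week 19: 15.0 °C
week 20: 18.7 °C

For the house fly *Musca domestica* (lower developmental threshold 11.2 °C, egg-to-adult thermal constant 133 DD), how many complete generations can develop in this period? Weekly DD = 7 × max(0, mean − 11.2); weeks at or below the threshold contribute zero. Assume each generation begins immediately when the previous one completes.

7 generations

Weekly DD (7 × max(0, T̄ − 11.2)): 14.0, 39.2, 109.2, 58.8, 83.3, 72.1, 114.1, 8.4, 0.0, 0.0, 27.3, 30.1, 20.3, 56.7, 58.1, 120.4, 52.5, 12.6, 26.6, 52.5.
Season total = 956.2 DD.
Complete generations = ⌊956.2 / 133⌋ = 7.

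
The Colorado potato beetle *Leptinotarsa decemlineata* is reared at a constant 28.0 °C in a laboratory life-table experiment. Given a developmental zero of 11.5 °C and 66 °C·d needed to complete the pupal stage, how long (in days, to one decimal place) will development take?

Daily accumulation = 28.0 − 11.5 = 16.5 DD/day.
Duration = 66 / 16.5 = 4.000 ≈ 4.0 days.

4.0 days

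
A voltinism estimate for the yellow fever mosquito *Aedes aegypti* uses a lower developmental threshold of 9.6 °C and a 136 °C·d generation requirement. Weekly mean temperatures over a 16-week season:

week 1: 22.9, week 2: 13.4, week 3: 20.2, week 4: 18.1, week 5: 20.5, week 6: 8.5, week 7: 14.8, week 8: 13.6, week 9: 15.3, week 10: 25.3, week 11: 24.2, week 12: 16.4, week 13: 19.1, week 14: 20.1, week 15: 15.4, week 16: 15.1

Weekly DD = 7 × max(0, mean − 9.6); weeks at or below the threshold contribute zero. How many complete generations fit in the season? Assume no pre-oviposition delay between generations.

Weekly DD (7 × max(0, T̄ − 9.6)): 93.1, 26.6, 74.2, 59.5, 76.3, 0.0, 36.4, 28.0, 39.9, 109.9, 102.2, 47.6, 66.5, 73.5, 40.6, 38.5.
Season total = 912.8 DD.
Complete generations = ⌊912.8 / 136⌋ = 6.

6 generations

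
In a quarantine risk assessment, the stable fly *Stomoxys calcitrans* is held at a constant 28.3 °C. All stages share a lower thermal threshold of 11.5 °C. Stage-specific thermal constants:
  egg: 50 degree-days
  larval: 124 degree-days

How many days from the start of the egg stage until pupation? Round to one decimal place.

Daily accumulation at 28.3 °C = 28.3 − 11.5 = 16.8 DD/day.
Total K = 50 + 124 = 174 DD.
Total duration = 174 / 16.8 = 10.357 ≈ 10.4 days.

10.4 days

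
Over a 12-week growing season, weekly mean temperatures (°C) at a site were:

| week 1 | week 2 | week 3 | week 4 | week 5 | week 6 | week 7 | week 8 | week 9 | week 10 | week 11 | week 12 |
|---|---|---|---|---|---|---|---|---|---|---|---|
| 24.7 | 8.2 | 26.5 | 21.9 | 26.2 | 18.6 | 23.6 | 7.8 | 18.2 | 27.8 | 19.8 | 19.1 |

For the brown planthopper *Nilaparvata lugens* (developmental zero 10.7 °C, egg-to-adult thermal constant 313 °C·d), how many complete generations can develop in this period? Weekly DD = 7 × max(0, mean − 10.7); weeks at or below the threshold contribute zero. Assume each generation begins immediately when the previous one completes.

2 generations

Weekly DD (7 × max(0, T̄ − 10.7)): 98.0, 0.0, 110.6, 78.4, 108.5, 55.3, 90.3, 0.0, 52.5, 119.7, 63.7, 58.8.
Season total = 835.8 DD.
Complete generations = ⌊835.8 / 313⌋ = 2.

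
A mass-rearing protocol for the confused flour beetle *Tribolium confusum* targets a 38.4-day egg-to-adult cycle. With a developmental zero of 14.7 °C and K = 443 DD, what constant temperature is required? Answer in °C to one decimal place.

26.2 °C

Required daily accumulation = 443 / 38.4 = 11.536 DD/day.
T = T_base + 11.536 = 14.7 + 11.536 = 26.236 ≈ 26.2 °C.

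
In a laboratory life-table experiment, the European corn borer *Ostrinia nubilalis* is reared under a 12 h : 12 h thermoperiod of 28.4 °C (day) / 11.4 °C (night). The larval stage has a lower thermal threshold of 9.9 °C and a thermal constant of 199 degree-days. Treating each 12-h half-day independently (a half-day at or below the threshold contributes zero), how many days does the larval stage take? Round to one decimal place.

Day half: max(0, 28.4 − 9.9) × 0.5 = 18.5 × 0.5 = 9.25 DD.
Night half: max(0, 11.4 − 9.9) × 0.5 = 1.5 × 0.5 = 0.75 DD.
Per 24 h: 10.00 DD/day.
Duration = 199 / 10.00 = 19.900 ≈ 19.9 days.

19.9 days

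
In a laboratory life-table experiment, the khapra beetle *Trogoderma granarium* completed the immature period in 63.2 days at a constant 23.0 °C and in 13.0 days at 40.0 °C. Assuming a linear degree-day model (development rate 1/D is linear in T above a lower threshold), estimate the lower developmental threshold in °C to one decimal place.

Under the model K = D·(T − T_b), so D₁·(T₁ − T_b) = D₂·(T₂ − T_b).
63.2·(23.0 − T_b) = 13.0·(40.0 − T_b)
T_b = (63.2·23.0 − 13.0·40.0) / (63.2 − 13.0) = 933.60 / 50.2 = 18.598 °C ≈ 18.6 °C.

18.6 °C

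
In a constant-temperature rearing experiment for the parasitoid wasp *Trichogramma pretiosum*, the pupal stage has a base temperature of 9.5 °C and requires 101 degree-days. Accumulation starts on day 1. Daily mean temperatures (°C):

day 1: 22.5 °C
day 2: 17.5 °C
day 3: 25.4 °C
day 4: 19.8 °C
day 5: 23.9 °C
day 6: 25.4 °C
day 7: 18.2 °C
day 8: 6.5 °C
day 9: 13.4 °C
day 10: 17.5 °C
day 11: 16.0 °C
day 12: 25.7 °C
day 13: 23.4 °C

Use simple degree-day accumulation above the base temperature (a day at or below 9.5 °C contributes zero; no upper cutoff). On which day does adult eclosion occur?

Daily DD above 9.5 °C: 13.0, 8.0, 15.9, 10.3, 14.4, 15.9, 8.7, 0.0, 3.9, 8.0, 6.5, 16.2, 13.9.
Cumulative: 13.0, 21.0, 36.9, 47.2, 61.6, 77.5, 86.2, 86.2, 90.1, 98.1, 104.6, 120.8, 134.7.
The total first reaches 101 DD on day 11.

day 11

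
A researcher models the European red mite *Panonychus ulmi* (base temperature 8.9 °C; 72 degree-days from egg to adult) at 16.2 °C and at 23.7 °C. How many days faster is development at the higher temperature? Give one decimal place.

5.0 days

At 16.2 °C: 72 / (16.2 − 8.9) = 72 / 7.3 = 9.863 d.
At 23.7 °C: 72 / (23.7 − 8.9) = 72 / 14.8 = 4.865 d.
Difference = |9.863 − 4.865| = 4.998 ≈ 5.0 days.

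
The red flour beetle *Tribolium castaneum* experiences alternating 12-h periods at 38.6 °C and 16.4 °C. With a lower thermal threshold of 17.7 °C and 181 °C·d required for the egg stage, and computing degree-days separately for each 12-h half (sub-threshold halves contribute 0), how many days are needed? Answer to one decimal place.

Day half: max(0, 38.6 − 17.7) × 0.5 = 20.9 × 0.5 = 10.45 DD.
Night half: max(0, 16.4 − 17.7) × 0.5 = 0.0 × 0.5 = 0.00 DD.
Per 24 h: 10.45 DD/day.
Duration = 181 / 10.45 = 17.321 ≈ 17.3 days.

17.3 days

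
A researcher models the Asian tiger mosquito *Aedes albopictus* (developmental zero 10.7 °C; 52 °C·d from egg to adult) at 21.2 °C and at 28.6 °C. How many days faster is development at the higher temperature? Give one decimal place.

At 21.2 °C: 52 / (21.2 − 10.7) = 52 / 10.5 = 4.952 d.
At 28.6 °C: 52 / (28.6 − 10.7) = 52 / 17.9 = 2.905 d.
Difference = |4.952 − 2.905| = 2.047 ≈ 2.0 days.

2.0 days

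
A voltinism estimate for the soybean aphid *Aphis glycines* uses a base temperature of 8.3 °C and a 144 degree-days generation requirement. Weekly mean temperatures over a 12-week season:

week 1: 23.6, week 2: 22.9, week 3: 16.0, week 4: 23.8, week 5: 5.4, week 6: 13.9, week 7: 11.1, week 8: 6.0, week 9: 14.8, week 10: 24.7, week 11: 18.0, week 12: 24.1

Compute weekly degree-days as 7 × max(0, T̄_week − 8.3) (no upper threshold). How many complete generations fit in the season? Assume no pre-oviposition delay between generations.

Weekly DD (7 × max(0, T̄ − 8.3)): 107.1, 102.2, 53.9, 108.5, 0.0, 39.2, 19.6, 0.0, 45.5, 114.8, 67.9, 110.6.
Season total = 769.3 DD.
Complete generations = ⌊769.3 / 144⌋ = 5.

5 generations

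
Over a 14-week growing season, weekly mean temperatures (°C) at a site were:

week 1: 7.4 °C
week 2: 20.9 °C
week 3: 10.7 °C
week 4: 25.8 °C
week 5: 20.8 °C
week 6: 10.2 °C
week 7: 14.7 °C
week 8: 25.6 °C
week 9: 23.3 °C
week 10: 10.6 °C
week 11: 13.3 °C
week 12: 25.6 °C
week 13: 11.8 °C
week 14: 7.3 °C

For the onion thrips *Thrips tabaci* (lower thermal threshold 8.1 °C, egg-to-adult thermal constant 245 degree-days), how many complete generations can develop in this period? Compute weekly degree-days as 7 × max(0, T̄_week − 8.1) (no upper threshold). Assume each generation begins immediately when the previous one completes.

Weekly DD (7 × max(0, T̄ − 8.1)): 0.0, 89.6, 18.2, 123.9, 88.9, 14.7, 46.2, 122.5, 106.4, 17.5, 36.4, 122.5, 25.9, 0.0.
Season total = 812.7 DD.
Complete generations = ⌊812.7 / 245⌋ = 3.

3 generations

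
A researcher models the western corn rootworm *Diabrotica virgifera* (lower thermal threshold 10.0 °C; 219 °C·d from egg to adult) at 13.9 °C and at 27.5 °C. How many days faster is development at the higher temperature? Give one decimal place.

At 13.9 °C: 219 / (13.9 − 10.0) = 219 / 3.9 = 56.154 d.
At 27.5 °C: 219 / (27.5 − 10.0) = 219 / 17.5 = 12.514 d.
Difference = |56.154 − 12.514| = 43.640 ≈ 43.6 days.

43.6 days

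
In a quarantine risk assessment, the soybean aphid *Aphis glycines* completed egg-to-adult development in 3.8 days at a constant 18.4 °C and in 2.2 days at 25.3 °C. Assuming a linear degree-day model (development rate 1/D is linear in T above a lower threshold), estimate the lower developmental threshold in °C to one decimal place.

Linear rate model ⇒ the product D·(T − T_b) is constant across temperatures.
3.8·(18.4 − T_b) = 2.2·(25.3 − T_b)
T_b = (3.8·18.4 − 2.2·25.3) / (3.8 − 2.2) = 14.26 / 1.6 = 8.912 °C ≈ 8.9 °C.

8.9 °C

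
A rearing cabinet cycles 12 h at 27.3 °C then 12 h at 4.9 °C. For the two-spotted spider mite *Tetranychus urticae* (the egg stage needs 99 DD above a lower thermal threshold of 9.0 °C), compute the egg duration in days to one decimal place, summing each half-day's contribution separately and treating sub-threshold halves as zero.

Day half: max(0, 27.3 − 9.0) × 0.5 = 18.3 × 0.5 = 9.15 DD.
Night half: max(0, 4.9 − 9.0) × 0.5 = 0.0 × 0.5 = 0.00 DD.
Per 24 h: 9.15 DD/day.
Duration = 99 / 9.15 = 10.820 ≈ 10.8 days.

10.8 days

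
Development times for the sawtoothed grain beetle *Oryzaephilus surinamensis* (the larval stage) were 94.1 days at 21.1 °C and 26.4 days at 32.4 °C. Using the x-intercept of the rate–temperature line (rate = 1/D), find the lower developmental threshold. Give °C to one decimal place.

16.7 °C

Equal thermal constants: D₁(T₁ − T_b) = D₂(T₂ − T_b).
94.1·(21.1 − T_b) = 26.4·(32.4 − T_b)
T_b = (94.1·21.1 − 26.4·32.4) / (94.1 − 26.4) = 1130.15 / 67.7 = 16.694 °C ≈ 16.7 °C.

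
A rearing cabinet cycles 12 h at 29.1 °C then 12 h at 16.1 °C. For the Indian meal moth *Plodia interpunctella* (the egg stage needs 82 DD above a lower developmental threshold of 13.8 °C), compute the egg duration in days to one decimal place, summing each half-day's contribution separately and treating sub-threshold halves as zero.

9.3 days

Day half: max(0, 29.1 − 13.8) × 0.5 = 15.3 × 0.5 = 7.65 DD.
Night half: max(0, 16.1 − 13.8) × 0.5 = 2.3 × 0.5 = 1.15 DD.
Per 24 h: 8.80 DD/day.
Duration = 82 / 8.80 = 9.318 ≈ 9.3 days.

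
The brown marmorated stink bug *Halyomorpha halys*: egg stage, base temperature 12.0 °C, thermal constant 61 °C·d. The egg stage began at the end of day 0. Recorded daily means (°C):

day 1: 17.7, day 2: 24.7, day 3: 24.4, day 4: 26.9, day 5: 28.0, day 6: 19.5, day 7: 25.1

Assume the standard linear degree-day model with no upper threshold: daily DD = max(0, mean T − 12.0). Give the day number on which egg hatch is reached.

Daily DD above 12.0 °C: 5.7, 12.7, 12.4, 14.9, 16.0, 7.5, 13.1.
Cumulative: 5.7, 18.4, 30.8, 45.7, 61.7, 69.2, 82.3.
The total first reaches 61 DD on day 5.

day 5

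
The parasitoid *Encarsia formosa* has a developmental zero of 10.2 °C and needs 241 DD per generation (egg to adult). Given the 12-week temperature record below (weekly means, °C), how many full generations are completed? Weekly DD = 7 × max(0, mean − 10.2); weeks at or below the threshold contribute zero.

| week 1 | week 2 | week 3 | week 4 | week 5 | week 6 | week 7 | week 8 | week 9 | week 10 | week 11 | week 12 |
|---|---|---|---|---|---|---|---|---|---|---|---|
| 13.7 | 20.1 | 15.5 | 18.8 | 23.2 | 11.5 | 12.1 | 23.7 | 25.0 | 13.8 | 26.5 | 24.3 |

3 generations

Weekly DD (7 × max(0, T̄ − 10.2)): 24.5, 69.3, 37.1, 60.2, 91.0, 9.1, 13.3, 94.5, 103.6, 25.2, 114.1, 98.7.
Season total = 740.6 DD.
Complete generations = ⌊740.6 / 241⌋ = 3.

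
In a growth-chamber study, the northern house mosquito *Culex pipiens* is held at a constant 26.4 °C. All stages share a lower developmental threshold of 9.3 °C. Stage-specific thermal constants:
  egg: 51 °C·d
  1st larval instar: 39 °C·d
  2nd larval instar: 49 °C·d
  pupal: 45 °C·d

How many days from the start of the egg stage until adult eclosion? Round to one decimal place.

Daily accumulation at 26.4 °C = 26.4 − 9.3 = 17.1 DD/day.
Total K = 51 + 39 + 49 + 45 = 184 DD.
Total duration = 184 / 17.1 = 10.760 ≈ 10.8 days.

10.8 days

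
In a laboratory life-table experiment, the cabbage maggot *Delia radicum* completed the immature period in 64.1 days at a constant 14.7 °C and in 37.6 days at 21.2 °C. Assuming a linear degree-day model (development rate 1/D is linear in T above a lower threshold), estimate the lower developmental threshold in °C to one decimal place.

5.5 °C

Linear rate model ⇒ the product D·(T − T_b) is constant across temperatures.
64.1·(14.7 − T_b) = 37.6·(21.2 − T_b)
T_b = (64.1·14.7 − 37.6·21.2) / (64.1 − 37.6) = 145.15 / 26.5 = 5.477 °C ≈ 5.5 °C.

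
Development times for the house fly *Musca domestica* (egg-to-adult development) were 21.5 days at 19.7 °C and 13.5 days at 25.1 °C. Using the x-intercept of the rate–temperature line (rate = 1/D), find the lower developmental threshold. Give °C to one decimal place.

Linear rate model ⇒ the product D·(T − T_b) is constant across temperatures.
21.5·(19.7 − T_b) = 13.5·(25.1 − T_b)
T_b = (21.5·19.7 − 13.5·25.1) / (21.5 − 13.5) = 84.70 / 8.0 = 10.587 °C ≈ 10.6 °C.

10.6 °C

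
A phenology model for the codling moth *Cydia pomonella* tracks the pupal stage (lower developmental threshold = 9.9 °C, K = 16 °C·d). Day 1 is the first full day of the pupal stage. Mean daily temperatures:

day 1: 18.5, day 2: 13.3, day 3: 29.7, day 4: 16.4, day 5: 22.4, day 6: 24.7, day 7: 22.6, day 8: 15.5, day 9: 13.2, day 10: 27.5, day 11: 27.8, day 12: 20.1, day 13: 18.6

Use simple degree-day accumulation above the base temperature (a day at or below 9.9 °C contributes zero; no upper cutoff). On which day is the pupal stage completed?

day 3

Daily DD above 9.9 °C: 8.6, 3.4, 19.8, 6.5, 12.5, 14.8, 12.7, 5.6, 3.3, 17.6, 17.9, 10.2, 8.7.
Cumulative: 8.6, 12.0, 31.8, 38.3, 50.8, 65.6, 78.3, 83.9, 87.2, 104.8, 122.7, 132.9, 141.6.
The total first reaches 16 DD on day 3.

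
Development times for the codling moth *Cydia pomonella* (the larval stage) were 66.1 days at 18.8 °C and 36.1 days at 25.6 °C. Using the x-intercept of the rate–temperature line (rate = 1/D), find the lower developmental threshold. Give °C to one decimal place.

Equal thermal constants: D₁(T₁ − T_b) = D₂(T₂ − T_b).
66.1·(18.8 − T_b) = 36.1·(25.6 − T_b)
T_b = (66.1·18.8 − 36.1·25.6) / (66.1 − 36.1) = 318.52 / 30.0 = 10.617 °C ≈ 10.6 °C.

10.6 °C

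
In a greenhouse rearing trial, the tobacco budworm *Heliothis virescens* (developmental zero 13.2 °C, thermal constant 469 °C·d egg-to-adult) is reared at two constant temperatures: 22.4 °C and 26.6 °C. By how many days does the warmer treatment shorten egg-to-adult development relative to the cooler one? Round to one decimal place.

At 22.4 °C: 469 / (22.4 − 13.2) = 469 / 9.2 = 50.978 d.
At 26.6 °C: 469 / (26.6 − 13.2) = 469 / 13.4 = 35.000 d.
Difference = |50.978 − 35.000| = 15.978 ≈ 16.0 days.

16.0 days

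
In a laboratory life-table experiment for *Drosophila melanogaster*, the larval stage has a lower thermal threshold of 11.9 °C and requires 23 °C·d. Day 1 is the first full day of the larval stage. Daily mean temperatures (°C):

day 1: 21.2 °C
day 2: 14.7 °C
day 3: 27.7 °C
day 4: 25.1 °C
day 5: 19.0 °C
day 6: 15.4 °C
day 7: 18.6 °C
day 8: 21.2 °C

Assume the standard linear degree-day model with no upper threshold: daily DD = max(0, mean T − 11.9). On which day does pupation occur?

Daily DD above 11.9 °C: 9.3, 2.8, 15.8, 13.2, 7.1, 3.5, 6.7, 9.3.
Cumulative: 9.3, 12.1, 27.9, 41.1, 48.2, 51.7, 58.4, 67.7.
The total first reaches 23 DD on day 3.

day 3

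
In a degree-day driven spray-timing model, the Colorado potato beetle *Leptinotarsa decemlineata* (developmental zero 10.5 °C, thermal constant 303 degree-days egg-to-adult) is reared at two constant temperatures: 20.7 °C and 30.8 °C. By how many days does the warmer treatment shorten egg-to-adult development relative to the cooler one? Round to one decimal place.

At 20.7 °C: 303 / (20.7 − 10.5) = 303 / 10.2 = 29.706 d.
At 30.8 °C: 303 / (30.8 − 10.5) = 303 / 20.3 = 14.926 d.
Difference = |29.706 − 14.926| = 14.780 ≈ 14.8 days.

14.8 days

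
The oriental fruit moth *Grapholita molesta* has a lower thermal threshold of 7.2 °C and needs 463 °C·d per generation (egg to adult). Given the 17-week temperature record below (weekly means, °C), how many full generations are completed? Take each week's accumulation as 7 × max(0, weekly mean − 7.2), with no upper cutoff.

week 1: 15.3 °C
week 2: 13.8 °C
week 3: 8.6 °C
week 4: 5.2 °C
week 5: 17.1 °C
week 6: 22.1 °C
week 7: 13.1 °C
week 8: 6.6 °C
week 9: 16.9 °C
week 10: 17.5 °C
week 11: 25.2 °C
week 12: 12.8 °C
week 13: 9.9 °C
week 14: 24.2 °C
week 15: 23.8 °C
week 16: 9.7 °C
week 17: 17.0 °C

Weekly DD (7 × max(0, T̄ − 7.2)): 56.7, 46.2, 9.8, 0.0, 69.3, 104.3, 41.3, 0.0, 67.9, 72.1, 126.0, 39.2, 18.9, 119.0, 116.2, 17.5, 68.6.
Season total = 973.0 DD.
Complete generations = ⌊973.0 / 463⌋ = 2.

2 generations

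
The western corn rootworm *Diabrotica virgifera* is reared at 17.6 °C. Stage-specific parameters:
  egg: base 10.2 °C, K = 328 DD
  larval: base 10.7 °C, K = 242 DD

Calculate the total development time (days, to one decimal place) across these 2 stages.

79.4 days

egg: 328 / (17.6 − 10.2) = 328 / 7.4 = 44.324 d.
larval: 242 / (17.6 − 10.7) = 242 / 6.9 = 35.072 d.
Sum = 79.397 ≈ 79.4 days.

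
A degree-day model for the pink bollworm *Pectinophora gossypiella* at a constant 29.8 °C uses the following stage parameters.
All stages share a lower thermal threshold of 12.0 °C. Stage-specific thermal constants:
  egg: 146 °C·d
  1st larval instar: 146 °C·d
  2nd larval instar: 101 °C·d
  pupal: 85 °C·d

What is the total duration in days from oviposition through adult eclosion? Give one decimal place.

Daily accumulation at 29.8 °C = 29.8 − 12.0 = 17.8 DD/day.
Total K = 146 + 146 + 101 + 85 = 478 DD.
Total duration = 478 / 17.8 = 26.854 ≈ 26.9 days.

26.9 days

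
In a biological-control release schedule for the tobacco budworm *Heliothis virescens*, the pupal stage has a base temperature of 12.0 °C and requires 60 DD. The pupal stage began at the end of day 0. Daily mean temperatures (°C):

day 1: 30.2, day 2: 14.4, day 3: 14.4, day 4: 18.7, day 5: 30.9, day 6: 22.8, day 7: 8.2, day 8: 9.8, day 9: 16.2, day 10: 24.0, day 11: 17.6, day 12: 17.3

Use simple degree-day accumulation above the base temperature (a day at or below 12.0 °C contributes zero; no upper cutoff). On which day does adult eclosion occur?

Daily DD above 12.0 °C: 18.2, 2.4, 2.4, 6.7, 18.9, 10.8, 0.0, 0.0, 4.2, 12.0, 5.6, 5.3.
Cumulative: 18.2, 20.6, 23.0, 29.7, 48.6, 59.4, 59.4, 59.4, 63.6, 75.6, 81.2, 86.5.
The total first reaches 60 DD on day 9.

day 9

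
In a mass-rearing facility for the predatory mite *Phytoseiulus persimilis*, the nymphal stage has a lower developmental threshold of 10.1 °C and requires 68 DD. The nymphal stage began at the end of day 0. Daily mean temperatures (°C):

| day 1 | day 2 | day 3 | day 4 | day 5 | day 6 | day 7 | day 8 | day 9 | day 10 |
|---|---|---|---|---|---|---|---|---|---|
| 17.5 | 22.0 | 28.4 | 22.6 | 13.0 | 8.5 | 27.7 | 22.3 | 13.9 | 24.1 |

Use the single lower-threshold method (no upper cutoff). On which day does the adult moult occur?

Daily DD above 10.1 °C: 7.4, 11.9, 18.3, 12.5, 2.9, 0.0, 17.6, 12.2, 3.8, 14.0.
Cumulative: 7.4, 19.3, 37.6, 50.1, 53.0, 53.0, 70.6, 82.8, 86.6, 100.6.
The total first reaches 68 DD on day 7.

day 7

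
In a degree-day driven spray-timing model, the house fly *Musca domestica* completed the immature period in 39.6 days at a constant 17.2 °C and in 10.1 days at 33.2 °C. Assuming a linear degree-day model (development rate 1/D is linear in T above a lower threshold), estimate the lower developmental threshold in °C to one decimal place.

Under the model K = D·(T − T_b), so D₁·(T₁ − T_b) = D₂·(T₂ − T_b).
39.6·(17.2 − T_b) = 10.1·(33.2 − T_b)
T_b = (39.6·17.2 − 10.1·33.2) / (39.6 − 10.1) = 345.80 / 29.5 = 11.722 °C ≈ 11.7 °C.

11.7 °C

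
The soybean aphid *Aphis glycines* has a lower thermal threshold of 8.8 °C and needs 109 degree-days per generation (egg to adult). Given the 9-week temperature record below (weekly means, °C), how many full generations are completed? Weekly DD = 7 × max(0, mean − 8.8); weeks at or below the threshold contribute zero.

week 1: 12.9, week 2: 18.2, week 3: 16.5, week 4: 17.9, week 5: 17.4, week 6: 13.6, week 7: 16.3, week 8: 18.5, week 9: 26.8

Weekly DD (7 × max(0, T̄ − 8.8)): 28.7, 65.8, 53.9, 63.7, 60.2, 33.6, 52.5, 67.9, 126.0.
Season total = 552.3 DD.
Complete generations = ⌊552.3 / 109⌋ = 5.

5 generations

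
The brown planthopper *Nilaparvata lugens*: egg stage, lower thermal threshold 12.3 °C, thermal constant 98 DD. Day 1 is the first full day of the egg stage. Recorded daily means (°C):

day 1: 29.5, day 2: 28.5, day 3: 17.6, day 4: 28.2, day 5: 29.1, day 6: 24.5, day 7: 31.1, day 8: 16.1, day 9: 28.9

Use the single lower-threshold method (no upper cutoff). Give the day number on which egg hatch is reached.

Daily DD above 12.3 °C: 17.2, 16.2, 5.3, 15.9, 16.8, 12.2, 18.8, 3.8, 16.6.
Cumulative: 17.2, 33.4, 38.7, 54.6, 71.4, 83.6, 102.4, 106.2, 122.8.
The total first reaches 98 DD on day 7.

day 7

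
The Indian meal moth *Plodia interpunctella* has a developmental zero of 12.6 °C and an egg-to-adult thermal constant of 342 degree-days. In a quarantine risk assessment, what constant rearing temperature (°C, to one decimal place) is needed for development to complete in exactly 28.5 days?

Required daily accumulation = 342 / 28.5 = 12.000 DD/day.
T = T_base + 12.000 = 12.6 + 12.000 = 24.600 ≈ 24.6 °C.

24.6 °C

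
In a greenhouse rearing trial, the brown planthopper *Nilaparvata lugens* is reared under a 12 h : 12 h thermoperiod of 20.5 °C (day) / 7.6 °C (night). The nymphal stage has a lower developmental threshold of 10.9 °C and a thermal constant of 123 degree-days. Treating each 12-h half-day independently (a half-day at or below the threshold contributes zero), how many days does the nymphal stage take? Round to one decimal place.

Day half: max(0, 20.5 − 10.9) × 0.5 = 9.6 × 0.5 = 4.80 DD.
Night half: max(0, 7.6 − 10.9) × 0.5 = 0.0 × 0.5 = 0.00 DD.
Per 24 h: 4.80 DD/day.
Duration = 123 / 4.80 = 25.625 ≈ 25.6 days.

25.6 days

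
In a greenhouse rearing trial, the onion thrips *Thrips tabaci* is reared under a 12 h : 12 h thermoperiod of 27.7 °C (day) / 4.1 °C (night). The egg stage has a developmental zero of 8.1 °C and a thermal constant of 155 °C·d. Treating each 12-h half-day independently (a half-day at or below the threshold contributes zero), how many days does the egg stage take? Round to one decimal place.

15.8 days

Day half: max(0, 27.7 − 8.1) × 0.5 = 19.6 × 0.5 = 9.80 DD.
Night half: max(0, 4.1 − 8.1) × 0.5 = 0.0 × 0.5 = 0.00 DD.
Per 24 h: 9.80 DD/day.
Duration = 155 / 9.80 = 15.816 ≈ 15.8 days.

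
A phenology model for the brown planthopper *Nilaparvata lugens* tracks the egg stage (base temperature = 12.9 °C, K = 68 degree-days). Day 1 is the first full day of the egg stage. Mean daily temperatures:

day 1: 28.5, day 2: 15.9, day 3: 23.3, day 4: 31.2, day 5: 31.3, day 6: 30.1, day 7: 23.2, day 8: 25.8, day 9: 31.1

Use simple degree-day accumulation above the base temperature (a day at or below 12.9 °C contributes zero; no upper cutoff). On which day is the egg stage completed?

day 6

Daily DD above 12.9 °C: 15.6, 3.0, 10.4, 18.3, 18.4, 17.2, 10.3, 12.9, 18.2.
Cumulative: 15.6, 18.6, 29.0, 47.3, 65.7, 82.9, 93.2, 106.1, 124.3.
The total first reaches 68 DD on day 6.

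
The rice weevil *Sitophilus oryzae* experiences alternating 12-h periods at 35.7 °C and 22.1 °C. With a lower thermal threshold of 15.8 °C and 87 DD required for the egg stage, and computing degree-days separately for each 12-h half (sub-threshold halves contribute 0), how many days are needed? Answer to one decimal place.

6.6 days

Day half: max(0, 35.7 − 15.8) × 0.5 = 19.9 × 0.5 = 9.95 DD.
Night half: max(0, 22.1 − 15.8) × 0.5 = 6.3 × 0.5 = 3.15 DD.
Per 24 h: 13.10 DD/day.
Duration = 87 / 13.10 = 6.641 ≈ 6.6 days.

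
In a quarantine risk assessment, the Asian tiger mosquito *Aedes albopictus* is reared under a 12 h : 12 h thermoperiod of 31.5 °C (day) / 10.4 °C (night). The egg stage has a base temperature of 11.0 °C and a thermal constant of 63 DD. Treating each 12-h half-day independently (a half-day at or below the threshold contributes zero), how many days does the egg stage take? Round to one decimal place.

6.1 days

Day half: max(0, 31.5 − 11.0) × 0.5 = 20.5 × 0.5 = 10.25 DD.
Night half: max(0, 10.4 − 11.0) × 0.5 = 0.0 × 0.5 = 0.00 DD.
Per 24 h: 10.25 DD/day.
Duration = 63 / 10.25 = 6.146 ≈ 6.1 days.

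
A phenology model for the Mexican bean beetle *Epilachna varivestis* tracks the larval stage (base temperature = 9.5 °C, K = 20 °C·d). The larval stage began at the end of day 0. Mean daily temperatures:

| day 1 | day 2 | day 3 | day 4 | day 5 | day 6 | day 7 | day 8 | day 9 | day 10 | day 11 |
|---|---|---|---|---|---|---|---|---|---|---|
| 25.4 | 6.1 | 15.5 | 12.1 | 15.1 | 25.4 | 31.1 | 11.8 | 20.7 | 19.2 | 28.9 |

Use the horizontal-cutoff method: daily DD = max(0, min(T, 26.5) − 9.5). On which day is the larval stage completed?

Daily DD above 9.5 °C (capped at 17.0): 15.9, 0.0, 6.0, 2.6, 5.6, 15.9, 17.0, 2.3, 11.2, 9.7, 17.0.
Cumulative: 15.9, 15.9, 21.9, 24.5, 30.1, 46.0, 63.0, 65.3, 76.5, 86.2, 103.2.
The total first reaches 20 DD on day 3.

day 3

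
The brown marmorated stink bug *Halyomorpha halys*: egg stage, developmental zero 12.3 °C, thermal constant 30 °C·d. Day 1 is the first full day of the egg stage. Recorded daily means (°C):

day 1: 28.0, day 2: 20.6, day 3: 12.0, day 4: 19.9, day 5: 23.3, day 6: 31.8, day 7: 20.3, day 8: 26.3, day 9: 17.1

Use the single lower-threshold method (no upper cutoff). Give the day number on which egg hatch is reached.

day 4

Daily DD above 12.3 °C: 15.7, 8.3, 0.0, 7.6, 11.0, 19.5, 8.0, 14.0, 4.8.
Cumulative: 15.7, 24.0, 24.0, 31.6, 42.6, 62.1, 70.1, 84.1, 88.9.
The total first reaches 30 DD on day 4.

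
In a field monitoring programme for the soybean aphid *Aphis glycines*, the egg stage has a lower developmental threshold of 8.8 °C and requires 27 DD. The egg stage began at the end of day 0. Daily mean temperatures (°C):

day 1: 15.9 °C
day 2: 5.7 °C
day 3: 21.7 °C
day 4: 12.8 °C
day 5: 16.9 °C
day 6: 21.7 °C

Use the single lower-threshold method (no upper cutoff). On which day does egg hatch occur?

day 5

Daily DD above 8.8 °C: 7.1, 0.0, 12.9, 4.0, 8.1, 12.9.
Cumulative: 7.1, 7.1, 20.0, 24.0, 32.1, 45.0.
The total first reaches 27 DD on day 5.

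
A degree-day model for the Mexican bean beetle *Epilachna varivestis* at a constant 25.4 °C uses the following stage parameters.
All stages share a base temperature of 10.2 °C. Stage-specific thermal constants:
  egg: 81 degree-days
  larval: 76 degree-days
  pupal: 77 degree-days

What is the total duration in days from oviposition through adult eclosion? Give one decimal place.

Daily accumulation at 25.4 °C = 25.4 − 10.2 = 15.2 DD/day.
Total K = 81 + 76 + 77 = 234 DD.
Total duration = 234 / 15.2 = 15.395 ≈ 15.4 days.

15.4 days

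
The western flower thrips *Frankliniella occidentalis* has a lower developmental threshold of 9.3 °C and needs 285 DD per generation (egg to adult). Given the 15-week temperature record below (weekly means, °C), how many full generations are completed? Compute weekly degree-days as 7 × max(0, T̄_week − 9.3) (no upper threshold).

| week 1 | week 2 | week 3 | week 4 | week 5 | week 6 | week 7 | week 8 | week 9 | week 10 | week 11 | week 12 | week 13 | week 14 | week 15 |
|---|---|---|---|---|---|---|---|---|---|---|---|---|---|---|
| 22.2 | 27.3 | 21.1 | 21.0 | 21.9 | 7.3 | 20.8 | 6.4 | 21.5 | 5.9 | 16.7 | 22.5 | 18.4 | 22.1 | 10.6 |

Weekly DD (7 × max(0, T̄ − 9.3)): 90.3, 126.0, 82.6, 81.9, 88.2, 0.0, 80.5, 0.0, 85.4, 0.0, 51.8, 92.4, 63.7, 89.6, 9.1.
Season total = 941.5 DD.
Complete generations = ⌊941.5 / 285⌋ = 3.

3 generations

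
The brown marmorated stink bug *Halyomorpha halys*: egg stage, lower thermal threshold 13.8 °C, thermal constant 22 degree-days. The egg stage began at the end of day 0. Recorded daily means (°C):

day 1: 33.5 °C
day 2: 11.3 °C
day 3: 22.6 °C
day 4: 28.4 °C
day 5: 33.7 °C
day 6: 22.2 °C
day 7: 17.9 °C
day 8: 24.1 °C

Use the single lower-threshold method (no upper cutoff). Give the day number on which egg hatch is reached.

day 3

Daily DD above 13.8 °C: 19.7, 0.0, 8.8, 14.6, 19.9, 8.4, 4.1, 10.3.
Cumulative: 19.7, 19.7, 28.5, 43.1, 63.0, 71.4, 75.5, 85.8.
The total first reaches 22 DD on day 3.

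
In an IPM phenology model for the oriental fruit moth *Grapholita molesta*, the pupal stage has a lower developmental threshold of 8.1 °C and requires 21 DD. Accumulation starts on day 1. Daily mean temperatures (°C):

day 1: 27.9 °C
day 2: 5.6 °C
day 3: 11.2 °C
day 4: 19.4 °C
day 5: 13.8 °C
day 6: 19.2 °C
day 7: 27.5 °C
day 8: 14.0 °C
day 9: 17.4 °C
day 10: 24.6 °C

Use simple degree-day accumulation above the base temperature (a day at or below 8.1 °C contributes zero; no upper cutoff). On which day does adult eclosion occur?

Daily DD above 8.1 °C: 19.8, 0.0, 3.1, 11.3, 5.7, 11.1, 19.4, 5.9, 9.3, 16.5.
Cumulative: 19.8, 19.8, 22.9, 34.2, 39.9, 51.0, 70.4, 76.3, 85.6, 102.1.
The total first reaches 21 DD on day 3.

day 3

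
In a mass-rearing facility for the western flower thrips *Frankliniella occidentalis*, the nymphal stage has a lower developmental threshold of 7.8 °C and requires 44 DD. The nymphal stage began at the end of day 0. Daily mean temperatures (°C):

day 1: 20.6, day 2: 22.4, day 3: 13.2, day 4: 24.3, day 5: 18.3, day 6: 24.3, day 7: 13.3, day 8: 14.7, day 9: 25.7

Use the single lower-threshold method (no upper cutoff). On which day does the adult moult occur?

Daily DD above 7.8 °C: 12.8, 14.6, 5.4, 16.5, 10.5, 16.5, 5.5, 6.9, 17.9.
Cumulative: 12.8, 27.4, 32.8, 49.3, 59.8, 76.3, 81.8, 88.7, 106.6.
The total first reaches 44 DD on day 4.

day 4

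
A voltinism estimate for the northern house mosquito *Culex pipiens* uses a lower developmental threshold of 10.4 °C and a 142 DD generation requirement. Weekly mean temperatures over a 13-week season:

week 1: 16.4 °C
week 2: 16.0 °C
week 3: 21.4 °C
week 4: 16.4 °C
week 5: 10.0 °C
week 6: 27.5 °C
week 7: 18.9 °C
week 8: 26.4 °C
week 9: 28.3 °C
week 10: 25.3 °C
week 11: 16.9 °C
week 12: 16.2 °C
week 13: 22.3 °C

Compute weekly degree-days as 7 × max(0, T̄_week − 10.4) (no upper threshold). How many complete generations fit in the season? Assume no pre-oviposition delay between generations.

Weekly DD (7 × max(0, T̄ − 10.4)): 42.0, 39.2, 77.0, 42.0, 0.0, 119.7, 59.5, 112.0, 125.3, 104.3, 45.5, 40.6, 83.3.
Season total = 890.4 DD.
Complete generations = ⌊890.4 / 142⌋ = 6.

6 generations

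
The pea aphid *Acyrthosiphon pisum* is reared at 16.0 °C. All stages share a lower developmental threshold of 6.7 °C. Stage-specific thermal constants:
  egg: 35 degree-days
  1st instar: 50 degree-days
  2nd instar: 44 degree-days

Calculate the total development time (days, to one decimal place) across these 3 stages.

13.9 days

Daily accumulation at 16.0 °C = 16.0 − 6.7 = 9.3 DD/day.
Total K = 35 + 50 + 44 = 129 DD.
Total duration = 129 / 9.3 = 13.871 ≈ 13.9 days.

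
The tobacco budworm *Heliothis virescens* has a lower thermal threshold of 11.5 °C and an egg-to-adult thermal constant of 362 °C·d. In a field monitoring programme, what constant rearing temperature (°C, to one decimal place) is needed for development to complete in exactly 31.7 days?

Required daily accumulation = 362 / 31.7 = 11.420 DD/day.
T = T_base + 11.420 = 11.5 + 11.420 = 22.920 ≈ 22.9 °C.

22.9 °C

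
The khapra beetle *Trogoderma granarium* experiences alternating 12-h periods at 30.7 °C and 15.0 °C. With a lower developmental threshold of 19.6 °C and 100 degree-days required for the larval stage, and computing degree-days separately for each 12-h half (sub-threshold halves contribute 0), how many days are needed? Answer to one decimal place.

Day half: max(0, 30.7 − 19.6) × 0.5 = 11.1 × 0.5 = 5.55 DD.
Night half: max(0, 15.0 − 19.6) × 0.5 = 0.0 × 0.5 = 0.00 DD.
Per 24 h: 5.55 DD/day.
Duration = 100 / 5.55 = 18.018 ≈ 18.0 days.

18.0 days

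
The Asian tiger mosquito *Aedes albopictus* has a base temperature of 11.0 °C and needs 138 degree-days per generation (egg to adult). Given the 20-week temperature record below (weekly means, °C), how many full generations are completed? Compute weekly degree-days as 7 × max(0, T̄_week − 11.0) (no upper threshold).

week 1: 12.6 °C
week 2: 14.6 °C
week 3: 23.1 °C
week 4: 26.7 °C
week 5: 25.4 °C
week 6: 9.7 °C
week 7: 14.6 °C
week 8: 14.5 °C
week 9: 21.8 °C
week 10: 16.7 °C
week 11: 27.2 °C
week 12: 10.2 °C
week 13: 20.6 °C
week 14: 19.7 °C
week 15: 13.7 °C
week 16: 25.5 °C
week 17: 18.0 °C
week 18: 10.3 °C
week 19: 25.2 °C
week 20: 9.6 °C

Weekly DD (7 × max(0, T̄ − 11.0)): 11.2, 25.2, 84.7, 109.9, 100.8, 0.0, 25.2, 24.5, 75.6, 39.9, 113.4, 0.0, 67.2, 60.9, 18.9, 101.5, 49.0, 0.0, 99.4, 0.0.
Season total = 1007.3 DD.
Complete generations = ⌊1007.3 / 138⌋ = 7.

7 generations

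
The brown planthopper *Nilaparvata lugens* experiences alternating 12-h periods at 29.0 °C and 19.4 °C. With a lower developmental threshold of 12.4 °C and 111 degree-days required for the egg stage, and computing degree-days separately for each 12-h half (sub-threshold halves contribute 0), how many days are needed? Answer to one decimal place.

Day half: max(0, 29.0 − 12.4) × 0.5 = 16.6 × 0.5 = 8.30 DD.
Night half: max(0, 19.4 − 12.4) × 0.5 = 7.0 × 0.5 = 3.50 DD.
Per 24 h: 11.80 DD/day.
Duration = 111 / 11.80 = 9.407 ≈ 9.4 days.

9.4 days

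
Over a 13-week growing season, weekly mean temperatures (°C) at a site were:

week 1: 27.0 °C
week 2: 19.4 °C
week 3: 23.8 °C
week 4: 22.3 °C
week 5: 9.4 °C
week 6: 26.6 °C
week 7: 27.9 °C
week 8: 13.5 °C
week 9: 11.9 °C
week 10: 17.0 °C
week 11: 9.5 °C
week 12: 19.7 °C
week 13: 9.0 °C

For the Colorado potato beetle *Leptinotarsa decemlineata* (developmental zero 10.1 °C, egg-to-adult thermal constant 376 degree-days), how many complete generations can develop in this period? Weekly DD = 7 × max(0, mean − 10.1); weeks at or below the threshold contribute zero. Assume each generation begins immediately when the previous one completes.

2 generations

Weekly DD (7 × max(0, T̄ − 10.1)): 118.3, 65.1, 95.9, 85.4, 0.0, 115.5, 124.6, 23.8, 12.6, 48.3, 0.0, 67.2, 0.0.
Season total = 756.7 DD.
Complete generations = ⌊756.7 / 376⌋ = 2.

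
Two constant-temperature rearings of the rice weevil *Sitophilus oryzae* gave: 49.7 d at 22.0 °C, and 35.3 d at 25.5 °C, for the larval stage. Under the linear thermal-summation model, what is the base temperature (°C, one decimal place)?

Linear rate model ⇒ the product D·(T − T_b) is constant across temperatures.
49.7·(22.0 − T_b) = 35.3·(25.5 − T_b)
T_b = (49.7·22.0 − 35.3·25.5) / (49.7 − 35.3) = 193.25 / 14.4 = 13.420 °C ≈ 13.4 °C.

13.4 °C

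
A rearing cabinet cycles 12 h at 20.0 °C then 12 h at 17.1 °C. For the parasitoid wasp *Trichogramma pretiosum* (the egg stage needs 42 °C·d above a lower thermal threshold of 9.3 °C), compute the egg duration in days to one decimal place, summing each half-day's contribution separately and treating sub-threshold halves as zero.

Day half: max(0, 20.0 − 9.3) × 0.5 = 10.7 × 0.5 = 5.35 DD.
Night half: max(0, 17.1 − 9.3) × 0.5 = 7.8 × 0.5 = 3.90 DD.
Per 24 h: 9.25 DD/day.
Duration = 42 / 9.25 = 4.541 ≈ 4.5 days.

4.5 days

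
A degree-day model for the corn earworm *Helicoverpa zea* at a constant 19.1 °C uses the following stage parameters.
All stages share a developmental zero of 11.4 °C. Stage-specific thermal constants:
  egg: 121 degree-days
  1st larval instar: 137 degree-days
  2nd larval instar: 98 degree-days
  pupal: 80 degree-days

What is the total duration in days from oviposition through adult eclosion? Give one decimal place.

56.6 days

Daily accumulation at 19.1 °C = 19.1 − 11.4 = 7.7 DD/day.
Total K = 121 + 137 + 98 + 80 = 436 DD.
Total duration = 436 / 7.7 = 56.623 ≈ 56.6 days.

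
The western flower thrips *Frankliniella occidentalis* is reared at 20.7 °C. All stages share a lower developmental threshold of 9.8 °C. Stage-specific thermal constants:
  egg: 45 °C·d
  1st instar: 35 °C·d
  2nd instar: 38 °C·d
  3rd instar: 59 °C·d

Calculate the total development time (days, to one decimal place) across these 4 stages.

16.2 days

Daily accumulation at 20.7 °C = 20.7 − 9.8 = 10.9 DD/day.
Total K = 45 + 35 + 38 + 59 = 177 DD.
Total duration = 177 / 10.9 = 16.239 ≈ 16.2 days.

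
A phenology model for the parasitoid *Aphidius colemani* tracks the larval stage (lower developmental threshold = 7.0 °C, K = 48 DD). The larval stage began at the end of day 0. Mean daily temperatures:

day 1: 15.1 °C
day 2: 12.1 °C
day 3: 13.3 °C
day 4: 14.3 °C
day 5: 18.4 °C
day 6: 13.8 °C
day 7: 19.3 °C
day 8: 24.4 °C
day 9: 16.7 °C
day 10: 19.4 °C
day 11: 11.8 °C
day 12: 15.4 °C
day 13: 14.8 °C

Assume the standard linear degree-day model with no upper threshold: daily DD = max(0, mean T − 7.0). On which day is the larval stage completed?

Daily DD above 7.0 °C: 8.1, 5.1, 6.3, 7.3, 11.4, 6.8, 12.3, 17.4, 9.7, 12.4, 4.8, 8.4, 7.8.
Cumulative: 8.1, 13.2, 19.5, 26.8, 38.2, 45.0, 57.3, 74.7, 84.4, 96.8, 101.6, 110.0, 117.8.
The total first reaches 48 DD on day 7.

day 7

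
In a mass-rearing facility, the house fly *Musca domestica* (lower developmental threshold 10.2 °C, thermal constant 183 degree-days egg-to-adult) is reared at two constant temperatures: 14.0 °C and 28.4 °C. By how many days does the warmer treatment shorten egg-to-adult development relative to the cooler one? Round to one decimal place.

At 14.0 °C: 183 / (14.0 − 10.2) = 183 / 3.8 = 48.158 d.
At 28.4 °C: 183 / (28.4 − 10.2) = 183 / 18.2 = 10.055 d.
Difference = |48.158 − 10.055| = 38.103 ≈ 38.1 days.

38.1 days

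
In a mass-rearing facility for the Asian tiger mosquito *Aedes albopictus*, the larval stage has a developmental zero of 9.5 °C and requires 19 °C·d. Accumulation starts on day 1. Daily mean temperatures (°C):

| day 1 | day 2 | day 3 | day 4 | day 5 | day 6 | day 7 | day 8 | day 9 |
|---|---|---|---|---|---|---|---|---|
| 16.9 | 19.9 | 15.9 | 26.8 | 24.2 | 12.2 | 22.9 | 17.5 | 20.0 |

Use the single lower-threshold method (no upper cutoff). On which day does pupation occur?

day 3

Daily DD above 9.5 °C: 7.4, 10.4, 6.4, 17.3, 14.7, 2.7, 13.4, 8.0, 10.5.
Cumulative: 7.4, 17.8, 24.2, 41.5, 56.2, 58.9, 72.3, 80.3, 90.8.
The total first reaches 19 DD on day 3.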